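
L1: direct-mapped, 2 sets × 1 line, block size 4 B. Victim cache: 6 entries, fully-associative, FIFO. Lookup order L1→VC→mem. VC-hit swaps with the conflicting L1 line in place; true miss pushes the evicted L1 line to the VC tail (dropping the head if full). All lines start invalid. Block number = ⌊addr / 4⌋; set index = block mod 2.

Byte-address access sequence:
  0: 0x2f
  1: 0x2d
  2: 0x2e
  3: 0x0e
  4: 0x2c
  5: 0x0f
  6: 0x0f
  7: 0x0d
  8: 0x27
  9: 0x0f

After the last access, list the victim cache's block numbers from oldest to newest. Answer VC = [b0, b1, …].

VC = [11, 9]

  [0] addr=0x2f blk=11 s=1: MISS | VC []
  [1] addr=0x2d blk=11 s=1: L1-HIT | VC []
  [2] addr=0x2e blk=11 s=1: L1-HIT | VC []
  [3] addr=0xe blk=3 s=1: MISS | VC [11]
  [4] addr=0x2c blk=11 s=1: VC-HIT | VC [3]
  [5] addr=0xf blk=3 s=1: VC-HIT | VC [11]
  [6] addr=0xf blk=3 s=1: L1-HIT | VC [11]
  [7] addr=0xd blk=3 s=1: L1-HIT | VC [11]
  [8] addr=0x27 blk=9 s=1: MISS | VC [11, 3]
  [9] addr=0xf blk=3 s=1: VC-HIT | VC [11, 9]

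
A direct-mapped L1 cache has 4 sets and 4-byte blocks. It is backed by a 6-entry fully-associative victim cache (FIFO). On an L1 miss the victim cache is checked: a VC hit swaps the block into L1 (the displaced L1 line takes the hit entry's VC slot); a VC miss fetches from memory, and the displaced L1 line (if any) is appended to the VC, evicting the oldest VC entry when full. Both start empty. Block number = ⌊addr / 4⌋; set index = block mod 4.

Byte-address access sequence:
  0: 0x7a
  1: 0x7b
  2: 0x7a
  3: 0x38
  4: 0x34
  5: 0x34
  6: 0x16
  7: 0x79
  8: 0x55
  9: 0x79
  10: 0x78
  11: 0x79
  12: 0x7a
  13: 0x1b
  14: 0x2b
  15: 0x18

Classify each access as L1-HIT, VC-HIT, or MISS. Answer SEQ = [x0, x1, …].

SEQ = [MISS, L1-HIT, L1-HIT, MISS, MISS, L1-HIT, MISS, VC-HIT, MISS, L1-HIT, L1-HIT, L1-HIT, L1-HIT, MISS, MISS, VC-HIT]

  [0] addr=0x7a blk=30 s=2: MISS | VC []
  [1] addr=0x7b blk=30 s=2: L1-HIT | VC []
  [2] addr=0x7a blk=30 s=2: L1-HIT | VC []
  [3] addr=0x38 blk=14 s=2: MISS | VC [30]
  [4] addr=0x34 blk=13 s=1: MISS | VC [30]
  [5] addr=0x34 blk=13 s=1: L1-HIT | VC [30]
  [6] addr=0x16 blk=5 s=1: MISS | VC [30, 13]
  [7] addr=0x79 blk=30 s=2: VC-HIT | VC [14, 13]
  [8] addr=0x55 blk=21 s=1: MISS | VC [14, 13, 5]
  [9] addr=0x79 blk=30 s=2: L1-HIT | VC [14, 13, 5]
  [10] addr=0x78 blk=30 s=2: L1-HIT | VC [14, 13, 5]
  [11] addr=0x79 blk=30 s=2: L1-HIT | VC [14, 13, 5]
  [12] addr=0x7a blk=30 s=2: L1-HIT | VC [14, 13, 5]
  [13] addr=0x1b blk=6 s=2: MISS | VC [14, 13, 5, 30]
  [14] addr=0x2b blk=10 s=2: MISS | VC [14, 13, 5, 30, 6]
  [15] addr=0x18 blk=6 s=2: VC-HIT | VC [14, 13, 5, 30, 10]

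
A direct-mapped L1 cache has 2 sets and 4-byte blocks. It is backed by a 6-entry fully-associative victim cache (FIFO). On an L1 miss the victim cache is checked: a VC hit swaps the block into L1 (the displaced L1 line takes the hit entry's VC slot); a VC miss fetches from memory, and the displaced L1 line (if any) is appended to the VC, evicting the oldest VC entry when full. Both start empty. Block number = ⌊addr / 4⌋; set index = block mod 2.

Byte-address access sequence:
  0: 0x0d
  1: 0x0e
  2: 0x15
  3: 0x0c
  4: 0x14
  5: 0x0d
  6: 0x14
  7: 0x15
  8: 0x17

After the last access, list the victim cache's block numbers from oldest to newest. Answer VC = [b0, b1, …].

  [0] addr=0xd blk=3 s=1: MISS | VC []
  [1] addr=0xe blk=3 s=1: L1-HIT | VC []
  [2] addr=0x15 blk=5 s=1: MISS | VC [3]
  [3] addr=0xc blk=3 s=1: VC-HIT | VC [5]
  [4] addr=0x14 blk=5 s=1: VC-HIT | VC [3]
  [5] addr=0xd blk=3 s=1: VC-HIT | VC [5]
  [6] addr=0x14 blk=5 s=1: VC-HIT | VC [3]
  [7] addr=0x15 blk=5 s=1: L1-HIT | VC [3]
  [8] addr=0x17 blk=5 s=1: L1-HIT | VC [3]

VC = [3]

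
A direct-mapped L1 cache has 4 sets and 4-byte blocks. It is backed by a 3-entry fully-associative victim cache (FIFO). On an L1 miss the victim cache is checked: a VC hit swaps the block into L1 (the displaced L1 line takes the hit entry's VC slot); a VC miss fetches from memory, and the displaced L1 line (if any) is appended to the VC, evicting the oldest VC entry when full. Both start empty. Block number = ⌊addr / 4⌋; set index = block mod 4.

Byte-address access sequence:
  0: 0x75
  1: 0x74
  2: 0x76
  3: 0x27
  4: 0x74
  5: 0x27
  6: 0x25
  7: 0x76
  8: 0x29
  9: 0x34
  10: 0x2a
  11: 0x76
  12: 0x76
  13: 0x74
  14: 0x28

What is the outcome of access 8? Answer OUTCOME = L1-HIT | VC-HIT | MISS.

OUTCOME = MISS

0: 0x75 (blk 29, set 1) → MISS  vc=[]
1: 0x74 (blk 29, set 1) → L1-HIT  vc=[]
2: 0x76 (blk 29, set 1) → L1-HIT  vc=[]
3: 0x27 (blk 9, set 1) → MISS  vc=[29]
4: 0x74 (blk 29, set 1) → VC-HIT  vc=[9]
5: 0x27 (blk 9, set 1) → VC-HIT  vc=[29]
6: 0x25 (blk 9, set 1) → L1-HIT  vc=[29]
7: 0x76 (blk 29, set 1) → VC-HIT  vc=[9]
8: 0x29 (blk 10, set 2) → MISS  vc=[9]
9: 0x34 (blk 13, set 1) → MISS  vc=[9, 29]
10: 0x2a (blk 10, set 2) → L1-HIT  vc=[9, 29]
11: 0x76 (blk 29, set 1) → VC-HIT  vc=[9, 13]
12: 0x76 (blk 29, set 1) → L1-HIT  vc=[9, 13]
13: 0x74 (blk 29, set 1) → L1-HIT  vc=[9, 13]
14: 0x28 (blk 10, set 2) → L1-HIT  vc=[9, 13]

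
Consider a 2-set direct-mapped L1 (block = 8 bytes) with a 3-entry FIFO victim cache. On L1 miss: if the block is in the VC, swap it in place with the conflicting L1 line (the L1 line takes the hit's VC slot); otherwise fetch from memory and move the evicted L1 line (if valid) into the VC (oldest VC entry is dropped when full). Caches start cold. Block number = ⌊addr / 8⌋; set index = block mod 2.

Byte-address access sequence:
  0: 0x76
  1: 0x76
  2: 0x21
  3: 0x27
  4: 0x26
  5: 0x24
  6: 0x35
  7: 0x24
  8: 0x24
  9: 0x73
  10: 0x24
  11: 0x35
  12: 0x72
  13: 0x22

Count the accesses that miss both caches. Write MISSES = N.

MISSES = 3

#0 0x76→b14/s0 MISS; vc=[]
#1 0x76→b14/s0 L1-HIT; vc=[]
#2 0x21→b4/s0 MISS; vc=[14]
#3 0x27→b4/s0 L1-HIT; vc=[14]
#4 0x26→b4/s0 L1-HIT; vc=[14]
#5 0x24→b4/s0 L1-HIT; vc=[14]
#6 0x35→b6/s0 MISS; vc=[14,4]
#7 0x24→b4/s0 VC-HIT; vc=[14,6]
#8 0x24→b4/s0 L1-HIT; vc=[14,6]
#9 0x73→b14/s0 VC-HIT; vc=[4,6]
#10 0x24→b4/s0 VC-HIT; vc=[14,6]
#11 0x35→b6/s0 VC-HIT; vc=[14,4]
#12 0x72→b14/s0 VC-HIT; vc=[6,4]
#13 0x22→b4/s0 VC-HIT; vc=[6,14]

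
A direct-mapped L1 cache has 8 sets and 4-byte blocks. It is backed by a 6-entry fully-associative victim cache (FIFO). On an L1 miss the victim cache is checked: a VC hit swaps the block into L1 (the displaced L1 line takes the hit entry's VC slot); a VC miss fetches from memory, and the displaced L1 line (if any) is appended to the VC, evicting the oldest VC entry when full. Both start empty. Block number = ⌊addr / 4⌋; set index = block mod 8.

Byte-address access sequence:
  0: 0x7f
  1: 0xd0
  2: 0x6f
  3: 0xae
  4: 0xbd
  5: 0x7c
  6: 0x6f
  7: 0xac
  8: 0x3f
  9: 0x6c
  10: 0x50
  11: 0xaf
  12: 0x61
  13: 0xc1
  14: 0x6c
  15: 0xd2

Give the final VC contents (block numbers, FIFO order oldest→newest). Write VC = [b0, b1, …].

VC = [43, 47, 31, 20, 24]

0: 0x7f (blk 31, set 7) → MISS  vc=[]
1: 0xd0 (blk 52, set 4) → MISS  vc=[]
2: 0x6f (blk 27, set 3) → MISS  vc=[]
3: 0xae (blk 43, set 3) → MISS  vc=[27]
4: 0xbd (blk 47, set 7) → MISS  vc=[27, 31]
5: 0x7c (blk 31, set 7) → VC-HIT  vc=[27, 47]
6: 0x6f (blk 27, set 3) → VC-HIT  vc=[43, 47]
7: 0xac (blk 43, set 3) → VC-HIT  vc=[27, 47]
8: 0x3f (blk 15, set 7) → MISS  vc=[27, 47, 31]
9: 0x6c (blk 27, set 3) → VC-HIT  vc=[43, 47, 31]
10: 0x50 (blk 20, set 4) → MISS  vc=[43, 47, 31, 52]
11: 0xaf (blk 43, set 3) → VC-HIT  vc=[27, 47, 31, 52]
12: 0x61 (blk 24, set 0) → MISS  vc=[27, 47, 31, 52]
13: 0xc1 (blk 48, set 0) → MISS  vc=[27, 47, 31, 52, 24]
14: 0x6c (blk 27, set 3) → VC-HIT  vc=[43, 47, 31, 52, 24]
15: 0xd2 (blk 52, set 4) → VC-HIT  vc=[43, 47, 31, 20, 24]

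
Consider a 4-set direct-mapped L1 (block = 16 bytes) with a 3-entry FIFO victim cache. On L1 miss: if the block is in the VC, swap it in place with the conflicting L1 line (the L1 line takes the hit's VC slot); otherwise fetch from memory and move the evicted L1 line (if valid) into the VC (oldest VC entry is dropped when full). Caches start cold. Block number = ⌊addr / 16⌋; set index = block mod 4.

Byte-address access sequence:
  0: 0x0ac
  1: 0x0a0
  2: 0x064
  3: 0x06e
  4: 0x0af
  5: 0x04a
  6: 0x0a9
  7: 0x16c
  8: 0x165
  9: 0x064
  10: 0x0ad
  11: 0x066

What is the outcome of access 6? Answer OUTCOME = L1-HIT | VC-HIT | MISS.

  [0] addr=0xac blk=10 s=2: MISS | VC []
  [1] addr=0xa0 blk=10 s=2: L1-HIT | VC []
  [2] addr=0x64 blk=6 s=2: MISS | VC [10]
  [3] addr=0x6e blk=6 s=2: L1-HIT | VC [10]
  [4] addr=0xaf blk=10 s=2: VC-HIT | VC [6]
  [5] addr=0x4a blk=4 s=0: MISS | VC [6]
  [6] addr=0xa9 blk=10 s=2: L1-HIT | VC [6]
  [7] addr=0x16c blk=22 s=2: MISS | VC [6, 10]
  [8] addr=0x165 blk=22 s=2: L1-HIT | VC [6, 10]
  [9] addr=0x64 blk=6 s=2: VC-HIT | VC [22, 10]
  [10] addr=0xad blk=10 s=2: VC-HIT | VC [22, 6]
  [11] addr=0x66 blk=6 s=2: VC-HIT | VC [22, 10]

OUTCOME = L1-HIT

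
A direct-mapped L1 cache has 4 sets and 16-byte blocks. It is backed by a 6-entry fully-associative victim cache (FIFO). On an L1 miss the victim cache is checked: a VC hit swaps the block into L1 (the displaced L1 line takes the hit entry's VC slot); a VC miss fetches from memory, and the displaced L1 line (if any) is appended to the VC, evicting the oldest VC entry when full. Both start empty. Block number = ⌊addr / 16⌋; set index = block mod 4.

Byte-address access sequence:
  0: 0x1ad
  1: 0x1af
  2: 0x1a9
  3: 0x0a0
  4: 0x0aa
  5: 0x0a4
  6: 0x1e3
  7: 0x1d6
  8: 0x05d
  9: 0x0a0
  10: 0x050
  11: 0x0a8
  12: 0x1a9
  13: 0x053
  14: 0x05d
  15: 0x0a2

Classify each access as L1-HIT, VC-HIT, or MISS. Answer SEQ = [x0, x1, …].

  [0] addr=0x1ad blk=26 s=2: MISS | VC []
  [1] addr=0x1af blk=26 s=2: L1-HIT | VC []
  [2] addr=0x1a9 blk=26 s=2: L1-HIT | VC []
  [3] addr=0xa0 blk=10 s=2: MISS | VC [26]
  [4] addr=0xaa blk=10 s=2: L1-HIT | VC [26]
  [5] addr=0xa4 blk=10 s=2: L1-HIT | VC [26]
  [6] addr=0x1e3 blk=30 s=2: MISS | VC [26, 10]
  [7] addr=0x1d6 blk=29 s=1: MISS | VC [26, 10]
  [8] addr=0x5d blk=5 s=1: MISS | VC [26, 10, 29]
  [9] addr=0xa0 blk=10 s=2: VC-HIT | VC [26, 30, 29]
  [10] addr=0x50 blk=5 s=1: L1-HIT | VC [26, 30, 29]
  [11] addr=0xa8 blk=10 s=2: L1-HIT | VC [26, 30, 29]
  [12] addr=0x1a9 blk=26 s=2: VC-HIT | VC [10, 30, 29]
  [13] addr=0x53 blk=5 s=1: L1-HIT | VC [10, 30, 29]
  [14] addr=0x5d blk=5 s=1: L1-HIT | VC [10, 30, 29]
  [15] addr=0xa2 blk=10 s=2: VC-HIT | VC [26, 30, 29]

SEQ = [MISS, L1-HIT, L1-HIT, MISS, L1-HIT, L1-HIT, MISS, MISS, MISS, VC-HIT, L1-HIT, L1-HIT, VC-HIT, L1-HIT, L1-HIT, VC-HIT]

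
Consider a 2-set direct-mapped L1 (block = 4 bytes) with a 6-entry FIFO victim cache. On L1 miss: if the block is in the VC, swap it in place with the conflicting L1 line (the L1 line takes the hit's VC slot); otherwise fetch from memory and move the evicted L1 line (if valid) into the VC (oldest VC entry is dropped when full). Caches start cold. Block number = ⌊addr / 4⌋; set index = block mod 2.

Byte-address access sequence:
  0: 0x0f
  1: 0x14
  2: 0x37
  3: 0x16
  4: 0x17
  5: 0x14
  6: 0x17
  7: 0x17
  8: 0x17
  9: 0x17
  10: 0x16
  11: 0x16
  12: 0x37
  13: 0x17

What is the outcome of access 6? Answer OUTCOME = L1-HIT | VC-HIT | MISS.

  [0] addr=0xf blk=3 s=1: MISS | VC []
  [1] addr=0x14 blk=5 s=1: MISS | VC [3]
  [2] addr=0x37 blk=13 s=1: MISS | VC [3, 5]
  [3] addr=0x16 blk=5 s=1: VC-HIT | VC [3, 13]
  [4] addr=0x17 blk=5 s=1: L1-HIT | VC [3, 13]
  [5] addr=0x14 blk=5 s=1: L1-HIT | VC [3, 13]
  [6] addr=0x17 blk=5 s=1: L1-HIT | VC [3, 13]
  [7] addr=0x17 blk=5 s=1: L1-HIT | VC [3, 13]
  [8] addr=0x17 blk=5 s=1: L1-HIT | VC [3, 13]
  [9] addr=0x17 blk=5 s=1: L1-HIT | VC [3, 13]
  [10] addr=0x16 blk=5 s=1: L1-HIT | VC [3, 13]
  [11] addr=0x16 blk=5 s=1: L1-HIT | VC [3, 13]
  [12] addr=0x37 blk=13 s=1: VC-HIT | VC [3, 5]
  [13] addr=0x17 blk=5 s=1: VC-HIT | VC [3, 13]

OUTCOME = L1-HIT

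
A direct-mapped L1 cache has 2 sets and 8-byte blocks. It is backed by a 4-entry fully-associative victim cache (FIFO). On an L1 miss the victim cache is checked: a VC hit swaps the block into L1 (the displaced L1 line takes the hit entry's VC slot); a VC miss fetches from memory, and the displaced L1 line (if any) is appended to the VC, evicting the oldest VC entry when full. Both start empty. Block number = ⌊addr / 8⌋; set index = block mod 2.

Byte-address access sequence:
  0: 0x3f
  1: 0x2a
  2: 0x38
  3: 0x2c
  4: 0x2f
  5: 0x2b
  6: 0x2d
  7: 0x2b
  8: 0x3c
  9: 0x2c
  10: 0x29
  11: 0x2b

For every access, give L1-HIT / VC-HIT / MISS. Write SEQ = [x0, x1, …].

0: 0x3f (blk 7, set 1) → MISS  vc=[]
1: 0x2a (blk 5, set 1) → MISS  vc=[7]
2: 0x38 (blk 7, set 1) → VC-HIT  vc=[5]
3: 0x2c (blk 5, set 1) → VC-HIT  vc=[7]
4: 0x2f (blk 5, set 1) → L1-HIT  vc=[7]
5: 0x2b (blk 5, set 1) → L1-HIT  vc=[7]
6: 0x2d (blk 5, set 1) → L1-HIT  vc=[7]
7: 0x2b (blk 5, set 1) → L1-HIT  vc=[7]
8: 0x3c (blk 7, set 1) → VC-HIT  vc=[5]
9: 0x2c (blk 5, set 1) → VC-HIT  vc=[7]
10: 0x29 (blk 5, set 1) → L1-HIT  vc=[7]
11: 0x2b (blk 5, set 1) → L1-HIT  vc=[7]

SEQ = [MISS, MISS, VC-HIT, VC-HIT, L1-HIT, L1-HIT, L1-HIT, L1-HIT, VC-HIT, VC-HIT, L1-HIT, L1-HIT]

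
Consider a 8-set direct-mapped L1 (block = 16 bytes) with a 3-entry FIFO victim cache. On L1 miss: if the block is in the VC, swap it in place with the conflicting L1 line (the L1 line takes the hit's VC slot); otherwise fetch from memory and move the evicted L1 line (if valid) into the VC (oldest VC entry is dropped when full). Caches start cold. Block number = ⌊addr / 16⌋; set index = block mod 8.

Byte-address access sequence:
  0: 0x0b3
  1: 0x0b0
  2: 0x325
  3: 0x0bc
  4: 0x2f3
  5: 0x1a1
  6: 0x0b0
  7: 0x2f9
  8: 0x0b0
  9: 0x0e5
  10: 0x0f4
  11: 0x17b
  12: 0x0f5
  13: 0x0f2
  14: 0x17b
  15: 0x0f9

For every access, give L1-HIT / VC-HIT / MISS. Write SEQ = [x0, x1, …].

SEQ = [MISS, L1-HIT, MISS, L1-HIT, MISS, MISS, L1-HIT, L1-HIT, L1-HIT, MISS, MISS, MISS, VC-HIT, L1-HIT, VC-HIT, VC-HIT]

  [0] addr=0xb3 blk=11 s=3: MISS | VC []
  [1] addr=0xb0 blk=11 s=3: L1-HIT | VC []
  [2] addr=0x325 blk=50 s=2: MISS | VC []
  [3] addr=0xbc blk=11 s=3: L1-HIT | VC []
  [4] addr=0x2f3 blk=47 s=7: MISS | VC []
  [5] addr=0x1a1 blk=26 s=2: MISS | VC [50]
  [6] addr=0xb0 blk=11 s=3: L1-HIT | VC [50]
  [7] addr=0x2f9 blk=47 s=7: L1-HIT | VC [50]
  [8] addr=0xb0 blk=11 s=3: L1-HIT | VC [50]
  [9] addr=0xe5 blk=14 s=6: MISS | VC [50]
  [10] addr=0xf4 blk=15 s=7: MISS | VC [50, 47]
  [11] addr=0x17b blk=23 s=7: MISS | VC [50, 47, 15]
  [12] addr=0xf5 blk=15 s=7: VC-HIT | VC [50, 47, 23]
  [13] addr=0xf2 blk=15 s=7: L1-HIT | VC [50, 47, 23]
  [14] addr=0x17b blk=23 s=7: VC-HIT | VC [50, 47, 15]
  [15] addr=0xf9 blk=15 s=7: VC-HIT | VC [50, 47, 23]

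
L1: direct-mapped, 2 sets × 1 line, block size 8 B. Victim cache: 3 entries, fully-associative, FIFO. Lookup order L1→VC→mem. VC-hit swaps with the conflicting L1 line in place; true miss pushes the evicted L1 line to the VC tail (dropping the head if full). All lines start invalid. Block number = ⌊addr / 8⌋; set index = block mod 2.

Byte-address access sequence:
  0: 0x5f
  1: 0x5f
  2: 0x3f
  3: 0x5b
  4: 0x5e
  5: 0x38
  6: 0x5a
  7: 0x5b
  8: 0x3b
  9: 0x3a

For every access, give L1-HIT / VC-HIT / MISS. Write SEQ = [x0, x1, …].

#0 0x5f→b11/s1 MISS; vc=[]
#1 0x5f→b11/s1 L1-HIT; vc=[]
#2 0x3f→b7/s1 MISS; vc=[11]
#3 0x5b→b11/s1 VC-HIT; vc=[7]
#4 0x5e→b11/s1 L1-HIT; vc=[7]
#5 0x38→b7/s1 VC-HIT; vc=[11]
#6 0x5a→b11/s1 VC-HIT; vc=[7]
#7 0x5b→b11/s1 L1-HIT; vc=[7]
#8 0x3b→b7/s1 VC-HIT; vc=[11]
#9 0x3a→b7/s1 L1-HIT; vc=[11]

SEQ = [MISS, L1-HIT, MISS, VC-HIT, L1-HIT, VC-HIT, VC-HIT, L1-HIT, VC-HIT, L1-HIT]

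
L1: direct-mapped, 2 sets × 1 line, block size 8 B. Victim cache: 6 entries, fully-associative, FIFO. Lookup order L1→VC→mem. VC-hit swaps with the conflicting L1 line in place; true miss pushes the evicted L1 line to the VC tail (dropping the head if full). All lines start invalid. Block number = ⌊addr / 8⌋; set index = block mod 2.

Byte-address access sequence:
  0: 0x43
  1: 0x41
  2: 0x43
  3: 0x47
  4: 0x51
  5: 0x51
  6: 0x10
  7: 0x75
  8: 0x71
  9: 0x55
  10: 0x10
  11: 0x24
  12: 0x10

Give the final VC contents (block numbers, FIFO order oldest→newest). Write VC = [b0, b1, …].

VC = [8, 14, 10, 4]

0: 0x43 (blk 8, set 0) → MISS  vc=[]
1: 0x41 (blk 8, set 0) → L1-HIT  vc=[]
2: 0x43 (blk 8, set 0) → L1-HIT  vc=[]
3: 0x47 (blk 8, set 0) → L1-HIT  vc=[]
4: 0x51 (blk 10, set 0) → MISS  vc=[8]
5: 0x51 (blk 10, set 0) → L1-HIT  vc=[8]
6: 0x10 (blk 2, set 0) → MISS  vc=[8, 10]
7: 0x75 (blk 14, set 0) → MISS  vc=[8, 10, 2]
8: 0x71 (blk 14, set 0) → L1-HIT  vc=[8, 10, 2]
9: 0x55 (blk 10, set 0) → VC-HIT  vc=[8, 14, 2]
10: 0x10 (blk 2, set 0) → VC-HIT  vc=[8, 14, 10]
11: 0x24 (blk 4, set 0) → MISS  vc=[8, 14, 10, 2]
12: 0x10 (blk 2, set 0) → VC-HIT  vc=[8, 14, 10, 4]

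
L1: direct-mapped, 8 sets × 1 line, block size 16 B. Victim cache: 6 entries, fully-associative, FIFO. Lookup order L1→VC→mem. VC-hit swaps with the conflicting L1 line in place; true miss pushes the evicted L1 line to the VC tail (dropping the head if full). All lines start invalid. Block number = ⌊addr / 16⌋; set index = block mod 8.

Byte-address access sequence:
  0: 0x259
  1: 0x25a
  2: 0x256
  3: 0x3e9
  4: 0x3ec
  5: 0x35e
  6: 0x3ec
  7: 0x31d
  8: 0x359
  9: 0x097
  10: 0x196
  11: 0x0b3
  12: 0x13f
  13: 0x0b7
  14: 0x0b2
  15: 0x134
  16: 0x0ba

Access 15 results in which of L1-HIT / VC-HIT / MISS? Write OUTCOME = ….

OUTCOME = VC-HIT

  [0] addr=0x259 blk=37 s=5: MISS | VC []
  [1] addr=0x25a blk=37 s=5: L1-HIT | VC []
  [2] addr=0x256 blk=37 s=5: L1-HIT | VC []
  [3] addr=0x3e9 blk=62 s=6: MISS | VC []
  [4] addr=0x3ec blk=62 s=6: L1-HIT | VC []
  [5] addr=0x35e blk=53 s=5: MISS | VC [37]
  [6] addr=0x3ec blk=62 s=6: L1-HIT | VC [37]
  [7] addr=0x31d blk=49 s=1: MISS | VC [37]
  [8] addr=0x359 blk=53 s=5: L1-HIT | VC [37]
  [9] addr=0x97 blk=9 s=1: MISS | VC [37, 49]
  [10] addr=0x196 blk=25 s=1: MISS | VC [37, 49, 9]
  [11] addr=0xb3 blk=11 s=3: MISS | VC [37, 49, 9]
  [12] addr=0x13f blk=19 s=3: MISS | VC [37, 49, 9, 11]
  [13] addr=0xb7 blk=11 s=3: VC-HIT | VC [37, 49, 9, 19]
  [14] addr=0xb2 blk=11 s=3: L1-HIT | VC [37, 49, 9, 19]
  [15] addr=0x134 blk=19 s=3: VC-HIT | VC [37, 49, 9, 11]
  [16] addr=0xba blk=11 s=3: VC-HIT | VC [37, 49, 9, 19]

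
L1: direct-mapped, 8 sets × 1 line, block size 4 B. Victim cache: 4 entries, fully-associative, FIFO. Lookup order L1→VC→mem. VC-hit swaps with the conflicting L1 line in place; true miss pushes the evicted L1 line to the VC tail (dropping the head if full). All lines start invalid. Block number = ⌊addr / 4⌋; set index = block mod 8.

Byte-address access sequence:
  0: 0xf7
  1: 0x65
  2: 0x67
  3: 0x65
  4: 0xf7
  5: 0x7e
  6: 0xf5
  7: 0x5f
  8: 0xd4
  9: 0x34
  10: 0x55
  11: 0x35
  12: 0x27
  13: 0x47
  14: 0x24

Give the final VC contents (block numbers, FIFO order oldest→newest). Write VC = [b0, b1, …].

VC = [53, 21, 25, 17]

  [0] addr=0xf7 blk=61 s=5: MISS | VC []
  [1] addr=0x65 blk=25 s=1: MISS | VC []
  [2] addr=0x67 blk=25 s=1: L1-HIT | VC []
  [3] addr=0x65 blk=25 s=1: L1-HIT | VC []
  [4] addr=0xf7 blk=61 s=5: L1-HIT | VC []
  [5] addr=0x7e blk=31 s=7: MISS | VC []
  [6] addr=0xf5 blk=61 s=5: L1-HIT | VC []
  [7] addr=0x5f blk=23 s=7: MISS | VC [31]
  [8] addr=0xd4 blk=53 s=5: MISS | VC [31, 61]
  [9] addr=0x34 blk=13 s=5: MISS | VC [31, 61, 53]
  [10] addr=0x55 blk=21 s=5: MISS | VC [31, 61, 53, 13]
  [11] addr=0x35 blk=13 s=5: VC-HIT | VC [31, 61, 53, 21]
  [12] addr=0x27 blk=9 s=1: MISS | VC [61, 53, 21, 25]
  [13] addr=0x47 blk=17 s=1: MISS | VC [53, 21, 25, 9]
  [14] addr=0x24 blk=9 s=1: VC-HIT | VC [53, 21, 25, 17]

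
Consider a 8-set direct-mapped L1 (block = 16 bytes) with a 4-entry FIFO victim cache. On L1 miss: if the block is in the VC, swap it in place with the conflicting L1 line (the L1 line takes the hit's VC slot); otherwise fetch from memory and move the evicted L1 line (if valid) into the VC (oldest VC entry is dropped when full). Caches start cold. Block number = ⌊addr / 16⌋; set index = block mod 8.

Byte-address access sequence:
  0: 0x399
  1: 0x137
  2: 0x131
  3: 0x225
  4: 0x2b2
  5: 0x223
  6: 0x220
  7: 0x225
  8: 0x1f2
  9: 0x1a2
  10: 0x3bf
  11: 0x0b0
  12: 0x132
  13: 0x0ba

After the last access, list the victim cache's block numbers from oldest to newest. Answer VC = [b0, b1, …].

#0 0x399→b57/s1 MISS; vc=[]
#1 0x137→b19/s3 MISS; vc=[]
#2 0x131→b19/s3 L1-HIT; vc=[]
#3 0x225→b34/s2 MISS; vc=[]
#4 0x2b2→b43/s3 MISS; vc=[19]
#5 0x223→b34/s2 L1-HIT; vc=[19]
#6 0x220→b34/s2 L1-HIT; vc=[19]
#7 0x225→b34/s2 L1-HIT; vc=[19]
#8 0x1f2→b31/s7 MISS; vc=[19]
#9 0x1a2→b26/s2 MISS; vc=[19,34]
#10 0x3bf→b59/s3 MISS; vc=[19,34,43]
#11 0xb0→b11/s3 MISS; vc=[19,34,43,59]
#12 0x132→b19/s3 VC-HIT; vc=[11,34,43,59]
#13 0xba→b11/s3 VC-HIT; vc=[19,34,43,59]

VC = [19, 34, 43, 59]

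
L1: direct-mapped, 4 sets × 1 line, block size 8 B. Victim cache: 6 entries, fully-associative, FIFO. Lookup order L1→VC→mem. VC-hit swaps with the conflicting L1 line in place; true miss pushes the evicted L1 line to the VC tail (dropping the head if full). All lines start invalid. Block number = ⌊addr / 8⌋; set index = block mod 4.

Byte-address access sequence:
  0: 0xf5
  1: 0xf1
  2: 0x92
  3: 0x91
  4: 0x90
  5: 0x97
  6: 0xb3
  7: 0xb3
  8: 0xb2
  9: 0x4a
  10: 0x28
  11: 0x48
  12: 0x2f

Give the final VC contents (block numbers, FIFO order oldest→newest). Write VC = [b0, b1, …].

#0 0xf5→b30/s2 MISS; vc=[]
#1 0xf1→b30/s2 L1-HIT; vc=[]
#2 0x92→b18/s2 MISS; vc=[30]
#3 0x91→b18/s2 L1-HIT; vc=[30]
#4 0x90→b18/s2 L1-HIT; vc=[30]
#5 0x97→b18/s2 L1-HIT; vc=[30]
#6 0xb3→b22/s2 MISS; vc=[30,18]
#7 0xb3→b22/s2 L1-HIT; vc=[30,18]
#8 0xb2→b22/s2 L1-HIT; vc=[30,18]
#9 0x4a→b9/s1 MISS; vc=[30,18]
#10 0x28→b5/s1 MISS; vc=[30,18,9]
#11 0x48→b9/s1 VC-HIT; vc=[30,18,5]
#12 0x2f→b5/s1 VC-HIT; vc=[30,18,9]

VC = [30, 18, 9]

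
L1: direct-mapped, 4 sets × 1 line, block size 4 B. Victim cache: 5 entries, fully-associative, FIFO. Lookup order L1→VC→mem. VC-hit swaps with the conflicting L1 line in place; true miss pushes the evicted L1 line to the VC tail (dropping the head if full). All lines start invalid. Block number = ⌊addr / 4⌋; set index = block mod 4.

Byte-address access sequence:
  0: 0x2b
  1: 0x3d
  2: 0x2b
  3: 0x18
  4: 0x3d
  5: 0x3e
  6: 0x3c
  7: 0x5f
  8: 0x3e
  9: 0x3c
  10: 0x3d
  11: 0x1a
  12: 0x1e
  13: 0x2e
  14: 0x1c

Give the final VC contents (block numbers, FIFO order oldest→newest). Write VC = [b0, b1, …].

#0 0x2b→b10/s2 MISS; vc=[]
#1 0x3d→b15/s3 MISS; vc=[]
#2 0x2b→b10/s2 L1-HIT; vc=[]
#3 0x18→b6/s2 MISS; vc=[10]
#4 0x3d→b15/s3 L1-HIT; vc=[10]
#5 0x3e→b15/s3 L1-HIT; vc=[10]
#6 0x3c→b15/s3 L1-HIT; vc=[10]
#7 0x5f→b23/s3 MISS; vc=[10,15]
#8 0x3e→b15/s3 VC-HIT; vc=[10,23]
#9 0x3c→b15/s3 L1-HIT; vc=[10,23]
#10 0x3d→b15/s3 L1-HIT; vc=[10,23]
#11 0x1a→b6/s2 L1-HIT; vc=[10,23]
#12 0x1e→b7/s3 MISS; vc=[10,23,15]
#13 0x2e→b11/s3 MISS; vc=[10,23,15,7]
#14 0x1c→b7/s3 VC-HIT; vc=[10,23,15,11]

VC = [10, 23, 15, 11]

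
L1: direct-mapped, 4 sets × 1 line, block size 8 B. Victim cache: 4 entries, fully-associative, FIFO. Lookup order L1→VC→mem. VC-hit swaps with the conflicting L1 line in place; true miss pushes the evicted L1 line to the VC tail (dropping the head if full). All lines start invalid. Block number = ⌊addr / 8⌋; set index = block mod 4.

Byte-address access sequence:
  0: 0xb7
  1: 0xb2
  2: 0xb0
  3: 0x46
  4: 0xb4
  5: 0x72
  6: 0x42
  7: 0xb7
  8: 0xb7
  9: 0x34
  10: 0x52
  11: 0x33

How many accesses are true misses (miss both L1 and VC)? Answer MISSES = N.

#0 0xb7→b22/s2 MISS; vc=[]
#1 0xb2→b22/s2 L1-HIT; vc=[]
#2 0xb0→b22/s2 L1-HIT; vc=[]
#3 0x46→b8/s0 MISS; vc=[]
#4 0xb4→b22/s2 L1-HIT; vc=[]
#5 0x72→b14/s2 MISS; vc=[22]
#6 0x42→b8/s0 L1-HIT; vc=[22]
#7 0xb7→b22/s2 VC-HIT; vc=[14]
#8 0xb7→b22/s2 L1-HIT; vc=[14]
#9 0x34→b6/s2 MISS; vc=[14,22]
#10 0x52→b10/s2 MISS; vc=[14,22,6]
#11 0x33→b6/s2 VC-HIT; vc=[14,22,10]

MISSES = 5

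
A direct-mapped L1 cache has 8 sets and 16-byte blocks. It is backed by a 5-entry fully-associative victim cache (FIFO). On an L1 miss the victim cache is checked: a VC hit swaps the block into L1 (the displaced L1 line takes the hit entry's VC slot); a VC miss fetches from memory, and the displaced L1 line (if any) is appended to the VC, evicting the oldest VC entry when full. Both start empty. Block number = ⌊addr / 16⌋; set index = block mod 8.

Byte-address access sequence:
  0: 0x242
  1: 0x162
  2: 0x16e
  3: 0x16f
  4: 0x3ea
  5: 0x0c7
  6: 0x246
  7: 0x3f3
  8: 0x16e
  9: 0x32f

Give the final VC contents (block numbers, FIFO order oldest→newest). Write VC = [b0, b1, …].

VC = [62, 12]

#0 0x242→b36/s4 MISS; vc=[]
#1 0x162→b22/s6 MISS; vc=[]
#2 0x16e→b22/s6 L1-HIT; vc=[]
#3 0x16f→b22/s6 L1-HIT; vc=[]
#4 0x3ea→b62/s6 MISS; vc=[22]
#5 0xc7→b12/s4 MISS; vc=[22,36]
#6 0x246→b36/s4 VC-HIT; vc=[22,12]
#7 0x3f3→b63/s7 MISS; vc=[22,12]
#8 0x16e→b22/s6 VC-HIT; vc=[62,12]
#9 0x32f→b50/s2 MISS; vc=[62,12]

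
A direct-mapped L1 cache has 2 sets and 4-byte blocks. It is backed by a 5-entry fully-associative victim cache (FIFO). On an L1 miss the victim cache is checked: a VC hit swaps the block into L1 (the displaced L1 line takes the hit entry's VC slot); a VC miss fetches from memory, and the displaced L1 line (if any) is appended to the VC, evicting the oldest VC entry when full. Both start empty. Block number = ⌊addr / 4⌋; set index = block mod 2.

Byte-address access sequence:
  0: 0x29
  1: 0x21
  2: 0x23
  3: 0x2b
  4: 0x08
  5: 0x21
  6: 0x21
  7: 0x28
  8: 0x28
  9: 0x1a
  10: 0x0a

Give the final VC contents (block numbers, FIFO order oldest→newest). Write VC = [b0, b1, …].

VC = [6, 8, 10]

  [0] addr=0x29 blk=10 s=0: MISS | VC []
  [1] addr=0x21 blk=8 s=0: MISS | VC [10]
  [2] addr=0x23 blk=8 s=0: L1-HIT | VC [10]
  [3] addr=0x2b blk=10 s=0: VC-HIT | VC [8]
  [4] addr=0x8 blk=2 s=0: MISS | VC [8, 10]
  [5] addr=0x21 blk=8 s=0: VC-HIT | VC [2, 10]
  [6] addr=0x21 blk=8 s=0: L1-HIT | VC [2, 10]
  [7] addr=0x28 blk=10 s=0: VC-HIT | VC [2, 8]
  [8] addr=0x28 blk=10 s=0: L1-HIT | VC [2, 8]
  [9] addr=0x1a blk=6 s=0: MISS | VC [2, 8, 10]
  [10] addr=0xa blk=2 s=0: VC-HIT | VC [6, 8, 10]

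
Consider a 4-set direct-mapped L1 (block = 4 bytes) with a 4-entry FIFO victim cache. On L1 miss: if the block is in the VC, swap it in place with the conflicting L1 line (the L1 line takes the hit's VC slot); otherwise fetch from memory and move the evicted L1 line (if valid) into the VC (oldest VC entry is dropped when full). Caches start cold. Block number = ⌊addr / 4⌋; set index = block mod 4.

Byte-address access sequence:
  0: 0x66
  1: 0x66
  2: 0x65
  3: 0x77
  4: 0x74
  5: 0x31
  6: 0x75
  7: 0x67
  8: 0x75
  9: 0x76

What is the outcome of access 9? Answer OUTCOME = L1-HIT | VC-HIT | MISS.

#0 0x66→b25/s1 MISS; vc=[]
#1 0x66→b25/s1 L1-HIT; vc=[]
#2 0x65→b25/s1 L1-HIT; vc=[]
#3 0x77→b29/s1 MISS; vc=[25]
#4 0x74→b29/s1 L1-HIT; vc=[25]
#5 0x31→b12/s0 MISS; vc=[25]
#6 0x75→b29/s1 L1-HIT; vc=[25]
#7 0x67→b25/s1 VC-HIT; vc=[29]
#8 0x75→b29/s1 VC-HIT; vc=[25]
#9 0x76→b29/s1 L1-HIT; vc=[25]

OUTCOME = L1-HIT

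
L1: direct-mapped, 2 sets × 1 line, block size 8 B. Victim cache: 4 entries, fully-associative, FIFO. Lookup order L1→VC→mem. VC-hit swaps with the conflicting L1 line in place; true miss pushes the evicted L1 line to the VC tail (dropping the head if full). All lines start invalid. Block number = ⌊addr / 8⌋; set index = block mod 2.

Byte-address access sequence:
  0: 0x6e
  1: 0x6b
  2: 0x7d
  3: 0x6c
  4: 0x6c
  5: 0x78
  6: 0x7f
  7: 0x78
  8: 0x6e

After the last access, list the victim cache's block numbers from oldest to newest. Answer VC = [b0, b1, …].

VC = [15]

0: 0x6e (blk 13, set 1) → MISS  vc=[]
1: 0x6b (blk 13, set 1) → L1-HIT  vc=[]
2: 0x7d (blk 15, set 1) → MISS  vc=[13]
3: 0x6c (blk 13, set 1) → VC-HIT  vc=[15]
4: 0x6c (blk 13, set 1) → L1-HIT  vc=[15]
5: 0x78 (blk 15, set 1) → VC-HIT  vc=[13]
6: 0x7f (blk 15, set 1) → L1-HIT  vc=[13]
7: 0x78 (blk 15, set 1) → L1-HIT  vc=[13]
8: 0x6e (blk 13, set 1) → VC-HIT  vc=[15]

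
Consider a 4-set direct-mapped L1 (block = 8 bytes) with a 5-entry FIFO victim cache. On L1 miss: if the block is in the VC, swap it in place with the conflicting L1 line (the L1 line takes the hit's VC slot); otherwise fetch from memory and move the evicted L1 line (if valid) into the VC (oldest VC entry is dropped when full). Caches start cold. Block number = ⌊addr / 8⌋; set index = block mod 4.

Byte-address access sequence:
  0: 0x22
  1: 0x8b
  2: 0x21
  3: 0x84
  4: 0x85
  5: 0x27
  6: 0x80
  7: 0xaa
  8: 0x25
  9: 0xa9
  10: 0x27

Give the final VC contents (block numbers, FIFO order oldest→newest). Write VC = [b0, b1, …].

VC = [16, 17]

0: 0x22 (blk 4, set 0) → MISS  vc=[]
1: 0x8b (blk 17, set 1) → MISS  vc=[]
2: 0x21 (blk 4, set 0) → L1-HIT  vc=[]
3: 0x84 (blk 16, set 0) → MISS  vc=[4]
4: 0x85 (blk 16, set 0) → L1-HIT  vc=[4]
5: 0x27 (blk 4, set 0) → VC-HIT  vc=[16]
6: 0x80 (blk 16, set 0) → VC-HIT  vc=[4]
7: 0xaa (blk 21, set 1) → MISS  vc=[4, 17]
8: 0x25 (blk 4, set 0) → VC-HIT  vc=[16, 17]
9: 0xa9 (blk 21, set 1) → L1-HIT  vc=[16, 17]
10: 0x27 (blk 4, set 0) → L1-HIT  vc=[16, 17]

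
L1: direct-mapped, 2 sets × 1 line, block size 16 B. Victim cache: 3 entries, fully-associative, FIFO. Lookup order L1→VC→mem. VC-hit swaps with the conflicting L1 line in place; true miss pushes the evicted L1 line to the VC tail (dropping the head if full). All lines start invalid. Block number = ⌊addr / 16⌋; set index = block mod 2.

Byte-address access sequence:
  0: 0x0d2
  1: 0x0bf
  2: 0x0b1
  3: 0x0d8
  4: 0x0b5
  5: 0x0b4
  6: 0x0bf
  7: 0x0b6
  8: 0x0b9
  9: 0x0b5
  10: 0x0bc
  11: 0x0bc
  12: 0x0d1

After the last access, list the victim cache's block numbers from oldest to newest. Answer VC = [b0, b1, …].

VC = [11]

#0 0xd2→b13/s1 MISS; vc=[]
#1 0xbf→b11/s1 MISS; vc=[13]
#2 0xb1→b11/s1 L1-HIT; vc=[13]
#3 0xd8→b13/s1 VC-HIT; vc=[11]
#4 0xb5→b11/s1 VC-HIT; vc=[13]
#5 0xb4→b11/s1 L1-HIT; vc=[13]
#6 0xbf→b11/s1 L1-HIT; vc=[13]
#7 0xb6→b11/s1 L1-HIT; vc=[13]
#8 0xb9→b11/s1 L1-HIT; vc=[13]
#9 0xb5→b11/s1 L1-HIT; vc=[13]
#10 0xbc→b11/s1 L1-HIT; vc=[13]
#11 0xbc→b11/s1 L1-HIT; vc=[13]
#12 0xd1→b13/s1 VC-HIT; vc=[11]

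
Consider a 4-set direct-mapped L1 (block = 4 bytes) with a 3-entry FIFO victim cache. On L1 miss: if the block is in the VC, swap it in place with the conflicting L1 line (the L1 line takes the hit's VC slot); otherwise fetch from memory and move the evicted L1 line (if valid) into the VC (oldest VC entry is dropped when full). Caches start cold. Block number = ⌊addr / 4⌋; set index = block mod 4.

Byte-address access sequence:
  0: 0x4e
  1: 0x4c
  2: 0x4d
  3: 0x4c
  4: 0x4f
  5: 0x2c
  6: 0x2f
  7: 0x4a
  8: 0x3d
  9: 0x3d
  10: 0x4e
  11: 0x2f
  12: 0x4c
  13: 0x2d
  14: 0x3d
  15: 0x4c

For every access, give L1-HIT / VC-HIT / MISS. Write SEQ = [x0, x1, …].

SEQ = [MISS, L1-HIT, L1-HIT, L1-HIT, L1-HIT, MISS, L1-HIT, MISS, MISS, L1-HIT, VC-HIT, VC-HIT, VC-HIT, VC-HIT, VC-HIT, VC-HIT]

  [0] addr=0x4e blk=19 s=3: MISS | VC []
  [1] addr=0x4c blk=19 s=3: L1-HIT | VC []
  [2] addr=0x4d blk=19 s=3: L1-HIT | VC []
  [3] addr=0x4c blk=19 s=3: L1-HIT | VC []
  [4] addr=0x4f blk=19 s=3: L1-HIT | VC []
  [5] addr=0x2c blk=11 s=3: MISS | VC [19]
  [6] addr=0x2f blk=11 s=3: L1-HIT | VC [19]
  [7] addr=0x4a blk=18 s=2: MISS | VC [19]
  [8] addr=0x3d blk=15 s=3: MISS | VC [19, 11]
  [9] addr=0x3d blk=15 s=3: L1-HIT | VC [19, 11]
  [10] addr=0x4e blk=19 s=3: VC-HIT | VC [15, 11]
  [11] addr=0x2f blk=11 s=3: VC-HIT | VC [15, 19]
  [12] addr=0x4c blk=19 s=3: VC-HIT | VC [15, 11]
  [13] addr=0x2d blk=11 s=3: VC-HIT | VC [15, 19]
  [14] addr=0x3d blk=15 s=3: VC-HIT | VC [11, 19]
  [15] addr=0x4c blk=19 s=3: VC-HIT | VC [11, 15]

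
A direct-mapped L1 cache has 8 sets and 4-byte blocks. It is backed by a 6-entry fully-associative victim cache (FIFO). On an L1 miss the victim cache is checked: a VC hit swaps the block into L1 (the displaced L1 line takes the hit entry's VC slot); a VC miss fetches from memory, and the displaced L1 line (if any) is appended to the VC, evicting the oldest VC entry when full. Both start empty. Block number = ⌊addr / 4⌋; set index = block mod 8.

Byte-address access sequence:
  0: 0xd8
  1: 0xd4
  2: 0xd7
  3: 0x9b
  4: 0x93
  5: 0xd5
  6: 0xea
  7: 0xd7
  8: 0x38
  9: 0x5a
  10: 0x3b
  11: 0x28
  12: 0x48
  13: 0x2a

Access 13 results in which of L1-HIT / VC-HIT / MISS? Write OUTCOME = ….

OUTCOME = VC-HIT

  [0] addr=0xd8 blk=54 s=6: MISS | VC []
  [1] addr=0xd4 blk=53 s=5: MISS | VC []
  [2] addr=0xd7 blk=53 s=5: L1-HIT | VC []
  [3] addr=0x9b blk=38 s=6: MISS | VC [54]
  [4] addr=0x93 blk=36 s=4: MISS | VC [54]
  [5] addr=0xd5 blk=53 s=5: L1-HIT | VC [54]
  [6] addr=0xea blk=58 s=2: MISS | VC [54]
  [7] addr=0xd7 blk=53 s=5: L1-HIT | VC [54]
  [8] addr=0x38 blk=14 s=6: MISS | VC [54, 38]
  [9] addr=0x5a blk=22 s=6: MISS | VC [54, 38, 14]
  [10] addr=0x3b blk=14 s=6: VC-HIT | VC [54, 38, 22]
  [11] addr=0x28 blk=10 s=2: MISS | VC [54, 38, 22, 58]
  [12] addr=0x48 blk=18 s=2: MISS | VC [54, 38, 22, 58, 10]
  [13] addr=0x2a blk=10 s=2: VC-HIT | VC [54, 38, 22, 58, 18]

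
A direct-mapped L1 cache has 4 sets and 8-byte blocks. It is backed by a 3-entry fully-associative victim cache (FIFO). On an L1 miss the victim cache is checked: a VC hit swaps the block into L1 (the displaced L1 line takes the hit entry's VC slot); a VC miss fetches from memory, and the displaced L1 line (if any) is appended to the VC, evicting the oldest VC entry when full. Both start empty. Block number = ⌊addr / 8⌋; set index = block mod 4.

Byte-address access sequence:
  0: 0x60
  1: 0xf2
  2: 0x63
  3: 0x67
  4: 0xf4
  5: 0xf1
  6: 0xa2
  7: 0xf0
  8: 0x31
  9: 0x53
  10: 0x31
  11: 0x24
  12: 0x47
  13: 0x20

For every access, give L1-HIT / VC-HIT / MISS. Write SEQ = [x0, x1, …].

0: 0x60 (blk 12, set 0) → MISS  vc=[]
1: 0xf2 (blk 30, set 2) → MISS  vc=[]
2: 0x63 (blk 12, set 0) → L1-HIT  vc=[]
3: 0x67 (blk 12, set 0) → L1-HIT  vc=[]
4: 0xf4 (blk 30, set 2) → L1-HIT  vc=[]
5: 0xf1 (blk 30, set 2) → L1-HIT  vc=[]
6: 0xa2 (blk 20, set 0) → MISS  vc=[12]
7: 0xf0 (blk 30, set 2) → L1-HIT  vc=[12]
8: 0x31 (blk 6, set 2) → MISS  vc=[12, 30]
9: 0x53 (blk 10, set 2) → MISS  vc=[12, 30, 6]
10: 0x31 (blk 6, set 2) → VC-HIT  vc=[12, 30, 10]
11: 0x24 (blk 4, set 0) → MISS  vc=[30, 10, 20]
12: 0x47 (blk 8, set 0) → MISS  vc=[10, 20, 4]
13: 0x20 (blk 4, set 0) → VC-HIT  vc=[10, 20, 8]

SEQ = [MISS, MISS, L1-HIT, L1-HIT, L1-HIT, L1-HIT, MISS, L1-HIT, MISS, MISS, VC-HIT, MISS, MISS, VC-HIT]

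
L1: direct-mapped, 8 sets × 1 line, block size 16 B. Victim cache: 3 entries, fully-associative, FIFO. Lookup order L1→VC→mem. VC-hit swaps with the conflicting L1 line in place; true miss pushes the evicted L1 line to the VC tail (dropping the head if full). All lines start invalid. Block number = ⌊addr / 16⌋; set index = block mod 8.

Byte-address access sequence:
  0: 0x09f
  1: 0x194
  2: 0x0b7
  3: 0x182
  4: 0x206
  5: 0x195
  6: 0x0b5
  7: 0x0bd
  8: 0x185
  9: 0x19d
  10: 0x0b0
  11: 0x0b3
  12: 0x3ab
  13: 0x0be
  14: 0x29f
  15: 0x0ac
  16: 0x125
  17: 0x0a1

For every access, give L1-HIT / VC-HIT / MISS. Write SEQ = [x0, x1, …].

#0 0x9f→b9/s1 MISS; vc=[]
#1 0x194→b25/s1 MISS; vc=[9]
#2 0xb7→b11/s3 MISS; vc=[9]
#3 0x182→b24/s0 MISS; vc=[9]
#4 0x206→b32/s0 MISS; vc=[9,24]
#5 0x195→b25/s1 L1-HIT; vc=[9,24]
#6 0xb5→b11/s3 L1-HIT; vc=[9,24]
#7 0xbd→b11/s3 L1-HIT; vc=[9,24]
#8 0x185→b24/s0 VC-HIT; vc=[9,32]
#9 0x19d→b25/s1 L1-HIT; vc=[9,32]
#10 0xb0→b11/s3 L1-HIT; vc=[9,32]
#11 0xb3→b11/s3 L1-HIT; vc=[9,32]
#12 0x3ab→b58/s2 MISS; vc=[9,32]
#13 0xbe→b11/s3 L1-HIT; vc=[9,32]
#14 0x29f→b41/s1 MISS; vc=[9,32,25]
#15 0xac→b10/s2 MISS; vc=[32,25,58]
#16 0x125→b18/s2 MISS; vc=[25,58,10]
#17 0xa1→b10/s2 VC-HIT; vc=[25,58,18]

SEQ = [MISS, MISS, MISS, MISS, MISS, L1-HIT, L1-HIT, L1-HIT, VC-HIT, L1-HIT, L1-HIT, L1-HIT, MISS, L1-HIT, MISS, MISS, MISS, VC-HIT]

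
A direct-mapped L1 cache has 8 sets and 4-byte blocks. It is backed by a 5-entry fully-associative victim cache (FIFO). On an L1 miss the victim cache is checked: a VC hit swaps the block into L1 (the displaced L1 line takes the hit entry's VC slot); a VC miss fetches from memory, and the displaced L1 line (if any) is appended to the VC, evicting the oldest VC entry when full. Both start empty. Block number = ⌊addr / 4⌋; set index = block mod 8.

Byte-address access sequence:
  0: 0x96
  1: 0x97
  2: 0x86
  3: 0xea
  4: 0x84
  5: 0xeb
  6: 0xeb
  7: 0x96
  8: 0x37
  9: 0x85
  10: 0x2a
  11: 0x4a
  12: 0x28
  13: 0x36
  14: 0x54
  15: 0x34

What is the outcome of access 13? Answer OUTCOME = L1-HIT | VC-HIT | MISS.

OUTCOME = L1-HIT

  [0] addr=0x96 blk=37 s=5: MISS | VC []
  [1] addr=0x97 blk=37 s=5: L1-HIT | VC []
  [2] addr=0x86 blk=33 s=1: MISS | VC []
  [3] addr=0xea blk=58 s=2: MISS | VC []
  [4] addr=0x84 blk=33 s=1: L1-HIT | VC []
  [5] addr=0xeb blk=58 s=2: L1-HIT | VC []
  [6] addr=0xeb blk=58 s=2: L1-HIT | VC []
  [7] addr=0x96 blk=37 s=5: L1-HIT | VC []
  [8] addr=0x37 blk=13 s=5: MISS | VC [37]
  [9] addr=0x85 blk=33 s=1: L1-HIT | VC [37]
  [10] addr=0x2a blk=10 s=2: MISS | VC [37, 58]
  [11] addr=0x4a blk=18 s=2: MISS | VC [37, 58, 10]
  [12] addr=0x28 blk=10 s=2: VC-HIT | VC [37, 58, 18]
  [13] addr=0x36 blk=13 s=5: L1-HIT | VC [37, 58, 18]
  [14] addr=0x54 blk=21 s=5: MISS | VC [37, 58, 18, 13]
  [15] addr=0x34 blk=13 s=5: VC-HIT | VC [37, 58, 18, 21]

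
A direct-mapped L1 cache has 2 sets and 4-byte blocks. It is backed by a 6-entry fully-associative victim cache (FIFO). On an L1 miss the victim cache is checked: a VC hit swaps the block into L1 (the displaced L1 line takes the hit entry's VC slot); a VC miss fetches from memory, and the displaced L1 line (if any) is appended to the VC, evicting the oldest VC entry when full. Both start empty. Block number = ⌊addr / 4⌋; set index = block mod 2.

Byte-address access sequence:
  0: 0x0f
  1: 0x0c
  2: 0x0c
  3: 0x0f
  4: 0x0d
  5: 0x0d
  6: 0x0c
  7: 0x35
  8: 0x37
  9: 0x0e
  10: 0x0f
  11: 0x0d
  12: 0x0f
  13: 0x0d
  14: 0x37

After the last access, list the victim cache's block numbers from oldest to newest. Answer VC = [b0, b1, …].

VC = [3]

#0 0xf→b3/s1 MISS; vc=[]
#1 0xc→b3/s1 L1-HIT; vc=[]
#2 0xc→b3/s1 L1-HIT; vc=[]
#3 0xf→b3/s1 L1-HIT; vc=[]
#4 0xd→b3/s1 L1-HIT; vc=[]
#5 0xd→b3/s1 L1-HIT; vc=[]
#6 0xc→b3/s1 L1-HIT; vc=[]
#7 0x35→b13/s1 MISS; vc=[3]
#8 0x37→b13/s1 L1-HIT; vc=[3]
#9 0xe→b3/s1 VC-HIT; vc=[13]
#10 0xf→b3/s1 L1-HIT; vc=[13]
#11 0xd→b3/s1 L1-HIT; vc=[13]
#12 0xf→b3/s1 L1-HIT; vc=[13]
#13 0xd→b3/s1 L1-HIT; vc=[13]
#14 0x37→b13/s1 VC-HIT; vc=[3]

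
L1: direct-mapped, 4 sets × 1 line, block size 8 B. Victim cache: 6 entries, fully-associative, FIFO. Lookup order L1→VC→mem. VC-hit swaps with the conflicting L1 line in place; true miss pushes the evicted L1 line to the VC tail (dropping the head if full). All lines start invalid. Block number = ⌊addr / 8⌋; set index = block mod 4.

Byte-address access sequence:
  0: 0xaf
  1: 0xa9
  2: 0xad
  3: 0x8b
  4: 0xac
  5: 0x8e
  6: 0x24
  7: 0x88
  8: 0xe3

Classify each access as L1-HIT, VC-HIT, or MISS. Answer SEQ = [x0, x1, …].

SEQ = [MISS, L1-HIT, L1-HIT, MISS, VC-HIT, VC-HIT, MISS, L1-HIT, MISS]

#0 0xaf→b21/s1 MISS; vc=[]
#1 0xa9→b21/s1 L1-HIT; vc=[]
#2 0xad→b21/s1 L1-HIT; vc=[]
#3 0x8b→b17/s1 MISS; vc=[21]
#4 0xac→b21/s1 VC-HIT; vc=[17]
#5 0x8e→b17/s1 VC-HIT; vc=[21]
#6 0x24→b4/s0 MISS; vc=[21]
#7 0x88→b17/s1 L1-HIT; vc=[21]
#8 0xe3→b28/s0 MISS; vc=[21,4]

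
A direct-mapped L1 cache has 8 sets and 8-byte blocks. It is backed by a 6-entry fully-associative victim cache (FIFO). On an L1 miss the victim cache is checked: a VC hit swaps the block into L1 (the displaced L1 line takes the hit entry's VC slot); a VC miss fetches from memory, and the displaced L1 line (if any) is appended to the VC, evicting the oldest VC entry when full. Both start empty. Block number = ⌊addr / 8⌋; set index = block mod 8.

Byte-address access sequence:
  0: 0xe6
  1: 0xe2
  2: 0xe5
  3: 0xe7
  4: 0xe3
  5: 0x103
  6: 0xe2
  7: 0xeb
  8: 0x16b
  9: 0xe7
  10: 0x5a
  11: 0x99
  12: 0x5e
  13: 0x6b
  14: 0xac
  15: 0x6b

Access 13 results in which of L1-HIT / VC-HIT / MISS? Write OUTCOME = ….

OUTCOME = MISS

#0 0xe6→b28/s4 MISS; vc=[]
#1 0xe2→b28/s4 L1-HIT; vc=[]
#2 0xe5→b28/s4 L1-HIT; vc=[]
#3 0xe7→b28/s4 L1-HIT; vc=[]
#4 0xe3→b28/s4 L1-HIT; vc=[]
#5 0x103→b32/s0 MISS; vc=[]
#6 0xe2→b28/s4 L1-HIT; vc=[]
#7 0xeb→b29/s5 MISS; vc=[]
#8 0x16b→b45/s5 MISS; vc=[29]
#9 0xe7→b28/s4 L1-HIT; vc=[29]
#10 0x5a→b11/s3 MISS; vc=[29]
#11 0x99→b19/s3 MISS; vc=[29,11]
#12 0x5e→b11/s3 VC-HIT; vc=[29,19]
#13 0x6b→b13/s5 MISS; vc=[29,19,45]
#14 0xac→b21/s5 MISS; vc=[29,19,45,13]
#15 0x6b→b13/s5 VC-HIT; vc=[29,19,45,21]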